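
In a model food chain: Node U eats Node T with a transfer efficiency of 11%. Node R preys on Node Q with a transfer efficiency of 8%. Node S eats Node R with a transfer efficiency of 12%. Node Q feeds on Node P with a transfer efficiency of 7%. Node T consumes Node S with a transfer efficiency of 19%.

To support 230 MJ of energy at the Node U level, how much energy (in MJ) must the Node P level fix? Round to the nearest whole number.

Cumulative transfer efficiency: 0.07 × 0.08 × 0.12 × 0.19 × 0.11 = 0.0000140448
Node P energy = 230 / 0.0000140448 = 16376168 MJ

16376168 MJ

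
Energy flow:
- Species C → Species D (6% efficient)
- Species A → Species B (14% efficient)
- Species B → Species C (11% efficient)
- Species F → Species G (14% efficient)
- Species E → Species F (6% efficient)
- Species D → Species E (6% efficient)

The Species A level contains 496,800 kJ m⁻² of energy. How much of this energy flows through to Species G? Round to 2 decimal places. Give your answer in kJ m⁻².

Species B: 496800 × 0.14 = 69552 kJ m⁻²
Species C: 69552 × 0.11 = 7650.72 kJ m⁻²
Species D: 7650.72 × 0.06 = 459.0432 kJ m⁻²
Species E: 459.0432 × 0.06 = 27.542592 kJ m⁻²
Species F: 27.542592 × 0.06 = 1.65255552 kJ m⁻²
Species G: 1.65255552 × 0.14 = 0.2313577728 kJ m⁻²

0.23 kJ m⁻²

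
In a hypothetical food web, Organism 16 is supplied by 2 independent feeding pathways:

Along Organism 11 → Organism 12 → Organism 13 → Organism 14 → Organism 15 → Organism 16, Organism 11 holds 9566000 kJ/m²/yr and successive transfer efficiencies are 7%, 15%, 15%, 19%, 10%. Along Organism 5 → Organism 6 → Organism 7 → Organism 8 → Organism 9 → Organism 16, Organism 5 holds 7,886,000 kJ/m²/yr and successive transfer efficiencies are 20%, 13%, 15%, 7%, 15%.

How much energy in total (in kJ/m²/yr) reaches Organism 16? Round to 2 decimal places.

Via Organism 11: 9566000 × 0.07 × 0.15 × 0.15 × 0.19 × 0.1 = 286.26255 kJ/m²/yr
Via Organism 5: 7886000 × 0.2 × 0.13 × 0.15 × 0.07 × 0.15 = 322.9317 kJ/m²/yr
Total at Organism 16: 286.26255 + 322.9317 = 609.19425 kJ/m²/yr

609.19 kJ/m²/yr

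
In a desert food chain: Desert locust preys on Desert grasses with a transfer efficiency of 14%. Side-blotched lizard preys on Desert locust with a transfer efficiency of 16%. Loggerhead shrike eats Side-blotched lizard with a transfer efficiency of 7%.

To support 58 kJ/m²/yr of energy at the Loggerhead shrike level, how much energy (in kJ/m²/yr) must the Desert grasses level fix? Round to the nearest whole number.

Cumulative transfer efficiency: 0.14 × 0.16 × 0.07 = 0.001568
Desert grasses energy = 58 / 0.001568 = 36990 kJ/m²/yr

36990 kJ/m²/yr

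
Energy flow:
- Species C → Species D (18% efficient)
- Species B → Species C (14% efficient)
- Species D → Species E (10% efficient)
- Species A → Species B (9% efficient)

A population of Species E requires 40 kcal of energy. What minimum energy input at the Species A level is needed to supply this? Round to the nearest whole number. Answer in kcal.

Cumulative transfer efficiency: 0.09 × 0.14 × 0.18 × 0.1 = 0.0002268
Species A energy = 40 / 0.0002268 = 176367 kcal

176367 kcal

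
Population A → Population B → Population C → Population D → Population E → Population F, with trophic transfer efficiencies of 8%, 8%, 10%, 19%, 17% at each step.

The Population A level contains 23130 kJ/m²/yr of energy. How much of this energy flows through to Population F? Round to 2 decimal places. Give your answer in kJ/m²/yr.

Population B: 23130 × 0.08 = 1850.4 kJ/m²/yr
Population C: 1850.4 × 0.08 = 148.032 kJ/m²/yr
Population D: 148.032 × 0.1 = 14.8032 kJ/m²/yr
Population E: 14.8032 × 0.19 = 2.812608 kJ/m²/yr
Population F: 2.812608 × 0.17 = 0.47814336 kJ/m²/yr

0.48 kJ/m²/yr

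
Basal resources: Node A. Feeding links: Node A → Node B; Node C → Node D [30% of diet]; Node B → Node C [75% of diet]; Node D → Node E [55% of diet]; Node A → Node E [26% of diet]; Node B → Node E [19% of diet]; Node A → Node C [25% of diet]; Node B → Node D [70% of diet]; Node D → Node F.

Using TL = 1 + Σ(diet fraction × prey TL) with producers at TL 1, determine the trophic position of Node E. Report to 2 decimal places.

Node B: 1 + 1 = 2
Node C: 1 + (0.25×1 + 0.75×2) = 2.75
Node D: 1 + (0.3×2.75 + 0.7×2) = 3.225
Node E: 1 + (0.55×3.225 + 0.19×2 + 0.26×1) = 3.41375
Node F: 1 + 3.225 = 4.225

3.41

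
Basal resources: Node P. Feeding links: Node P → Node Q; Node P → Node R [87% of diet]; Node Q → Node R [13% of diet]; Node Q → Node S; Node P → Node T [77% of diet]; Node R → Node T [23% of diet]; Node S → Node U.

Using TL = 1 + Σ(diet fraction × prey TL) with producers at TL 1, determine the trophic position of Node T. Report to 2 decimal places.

2.26

Node Q: 1 + 1 = 2
Node R: 1 + (0.87×1 + 0.13×2) = 2.13
Node S: 1 + 2 = 3
Node T: 1 + (0.77×1 + 0.23×2.13) = 2.2599
Node U: 1 + 3 = 4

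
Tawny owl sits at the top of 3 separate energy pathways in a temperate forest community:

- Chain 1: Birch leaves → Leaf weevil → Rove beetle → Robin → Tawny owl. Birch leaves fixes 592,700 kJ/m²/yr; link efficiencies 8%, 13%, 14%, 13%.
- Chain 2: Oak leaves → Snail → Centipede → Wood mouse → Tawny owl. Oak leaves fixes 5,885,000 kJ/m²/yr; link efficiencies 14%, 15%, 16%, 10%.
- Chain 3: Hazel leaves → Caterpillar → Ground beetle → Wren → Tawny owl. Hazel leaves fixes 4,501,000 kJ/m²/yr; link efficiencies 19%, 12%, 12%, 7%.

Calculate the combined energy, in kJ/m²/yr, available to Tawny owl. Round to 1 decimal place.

2951.6 kJ/m²/yr

Chain 1: 592700 × 0.08 × 0.13 × 0.14 × 0.13 = 112.186256 kJ/m²/yr
Chain 2: 5885000 × 0.14 × 0.15 × 0.16 × 0.1 = 1977.36 kJ/m²/yr
Chain 3: 4501000 × 0.19 × 0.12 × 0.12 × 0.07 = 862.03152 kJ/m²/yr
Total at Tawny owl: 112.186256 + 1977.36 + 862.03152 = 2951.577776 kJ/m²/yr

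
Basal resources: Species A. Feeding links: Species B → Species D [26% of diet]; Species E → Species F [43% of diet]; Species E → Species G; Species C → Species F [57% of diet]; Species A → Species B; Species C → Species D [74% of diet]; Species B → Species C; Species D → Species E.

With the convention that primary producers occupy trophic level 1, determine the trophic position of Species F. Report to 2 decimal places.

4.75

Species B: 1 + 1 = 2
Species C: 1 + 2 = 3
Species D: 1 + (0.74×3 + 0.26×2) = 3.74
Species E: 1 + 3.74 = 4.74
Species F: 1 + (0.57×3 + 0.43×4.74) = 4.7482
Species G: 1 + 4.74 = 5.74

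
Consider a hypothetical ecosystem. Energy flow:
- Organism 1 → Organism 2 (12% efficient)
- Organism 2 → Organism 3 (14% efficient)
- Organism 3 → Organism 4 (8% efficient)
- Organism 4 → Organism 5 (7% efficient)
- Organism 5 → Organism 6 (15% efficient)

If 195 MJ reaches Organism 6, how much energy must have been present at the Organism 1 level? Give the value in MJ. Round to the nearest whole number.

Cumulative transfer efficiency: 0.12 × 0.14 × 0.08 × 0.07 × 0.15 = 0.000014112
Organism 1 energy = 195 / 0.000014112 = 13818027 MJ

13818027 MJ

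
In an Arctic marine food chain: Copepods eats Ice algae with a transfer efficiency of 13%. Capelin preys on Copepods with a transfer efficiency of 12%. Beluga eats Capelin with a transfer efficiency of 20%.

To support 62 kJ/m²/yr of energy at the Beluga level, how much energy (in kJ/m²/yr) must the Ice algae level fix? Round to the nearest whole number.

Cumulative transfer efficiency: 0.13 × 0.12 × 0.2 = 0.00312
Ice algae energy = 62 / 0.00312 = 19872 kJ/m²/yr

19872 kJ/m²/yr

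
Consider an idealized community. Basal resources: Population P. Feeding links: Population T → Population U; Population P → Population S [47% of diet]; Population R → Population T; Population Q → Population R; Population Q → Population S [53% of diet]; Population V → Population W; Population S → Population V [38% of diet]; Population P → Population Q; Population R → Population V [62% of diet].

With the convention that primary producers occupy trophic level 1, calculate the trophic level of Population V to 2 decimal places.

3.82

Population Q: 1 + 1 = 2
Population R: 1 + 2 = 3
Population S: 1 + (0.53×2 + 0.47×1) = 2.53
Population T: 1 + 3 = 4
Population U: 1 + 4 = 5
Population V: 1 + (0.38×2.53 + 0.62×3) = 3.8214
Population W: 1 + 3.8214 = 4.8214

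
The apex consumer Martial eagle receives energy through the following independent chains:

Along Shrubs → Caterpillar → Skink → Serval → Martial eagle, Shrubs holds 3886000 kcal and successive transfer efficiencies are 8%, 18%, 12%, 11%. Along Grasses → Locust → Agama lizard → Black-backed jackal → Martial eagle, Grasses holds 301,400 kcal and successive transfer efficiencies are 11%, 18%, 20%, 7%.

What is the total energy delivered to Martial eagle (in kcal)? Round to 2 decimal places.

Via Shrubs: 3886000 × 0.08 × 0.18 × 0.12 × 0.11 = 738.65088 kcal
Via Grasses: 301400 × 0.11 × 0.18 × 0.2 × 0.07 = 83.54808 kcal
Total at Martial eagle: 738.65088 + 83.54808 = 822.19896 kcal

822.20 kcal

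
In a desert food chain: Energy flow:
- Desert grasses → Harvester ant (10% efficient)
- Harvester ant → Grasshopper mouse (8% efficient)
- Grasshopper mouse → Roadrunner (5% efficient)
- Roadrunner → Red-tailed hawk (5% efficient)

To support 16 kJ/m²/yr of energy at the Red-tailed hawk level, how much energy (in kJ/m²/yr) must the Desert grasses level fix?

Cumulative transfer efficiency: 0.1 × 0.08 × 0.05 × 0.05 = 0.00002
Desert grasses energy = 16 / 0.00002 = 800000 kJ/m²/yr

800000 kJ/m²/yr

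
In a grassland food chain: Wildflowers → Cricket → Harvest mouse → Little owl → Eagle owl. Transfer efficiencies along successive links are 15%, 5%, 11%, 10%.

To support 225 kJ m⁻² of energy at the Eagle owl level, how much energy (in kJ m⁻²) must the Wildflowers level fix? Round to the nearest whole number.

2727273 kJ m⁻²

Cumulative transfer efficiency: 0.15 × 0.05 × 0.11 × 0.1 = 0.0000825
Wildflowers energy = 225 / 0.0000825 = 2727273 kJ m⁻²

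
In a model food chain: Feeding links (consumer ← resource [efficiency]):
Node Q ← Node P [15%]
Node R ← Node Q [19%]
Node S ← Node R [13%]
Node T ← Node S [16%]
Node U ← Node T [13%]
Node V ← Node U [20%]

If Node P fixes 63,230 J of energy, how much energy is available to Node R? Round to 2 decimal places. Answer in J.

Node Q: 63230 × 0.15 = 9484.5 J
Node R: 9484.5 × 0.19 = 1802.055 J

1802.06 J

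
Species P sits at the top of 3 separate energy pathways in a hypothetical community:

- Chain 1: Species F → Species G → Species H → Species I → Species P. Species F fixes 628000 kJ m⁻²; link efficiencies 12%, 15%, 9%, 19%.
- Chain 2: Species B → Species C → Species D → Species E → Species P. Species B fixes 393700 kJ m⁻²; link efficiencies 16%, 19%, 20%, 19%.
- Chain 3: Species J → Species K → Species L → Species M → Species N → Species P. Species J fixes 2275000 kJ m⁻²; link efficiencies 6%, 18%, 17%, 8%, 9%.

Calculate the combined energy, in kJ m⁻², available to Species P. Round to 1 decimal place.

Chain 1: 628000 × 0.12 × 0.15 × 0.09 × 0.19 = 193.2984 kJ m⁻²
Chain 2: 393700 × 0.16 × 0.19 × 0.2 × 0.19 = 454.80224 kJ m⁻²
Chain 3: 2275000 × 0.06 × 0.18 × 0.17 × 0.08 × 0.09 = 30.07368 kJ m⁻²
Total at Species P: 193.2984 + 454.80224 + 30.07368 = 678.17432 kJ m⁻²

678.2 kJ m⁻²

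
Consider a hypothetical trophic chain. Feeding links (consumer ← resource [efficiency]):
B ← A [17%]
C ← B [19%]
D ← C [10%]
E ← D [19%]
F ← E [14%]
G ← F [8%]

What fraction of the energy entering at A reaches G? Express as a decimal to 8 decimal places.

0.00000687

Product of link efficiencies: 0.17 × 0.19 × 0.1 × 0.19 × 0.14 × 0.08 = 0.00000687344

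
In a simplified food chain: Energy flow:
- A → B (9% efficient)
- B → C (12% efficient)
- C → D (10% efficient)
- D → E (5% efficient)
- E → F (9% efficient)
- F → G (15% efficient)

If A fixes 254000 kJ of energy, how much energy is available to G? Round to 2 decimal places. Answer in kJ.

B: 254000 × 0.09 = 22860 kJ
C: 22860 × 0.12 = 2743.2 kJ
D: 2743.2 × 0.1 = 274.32 kJ
E: 274.32 × 0.05 = 13.716 kJ
F: 13.716 × 0.09 = 1.23444 kJ
G: 1.23444 × 0.15 = 0.185166 kJ

0.19 kJ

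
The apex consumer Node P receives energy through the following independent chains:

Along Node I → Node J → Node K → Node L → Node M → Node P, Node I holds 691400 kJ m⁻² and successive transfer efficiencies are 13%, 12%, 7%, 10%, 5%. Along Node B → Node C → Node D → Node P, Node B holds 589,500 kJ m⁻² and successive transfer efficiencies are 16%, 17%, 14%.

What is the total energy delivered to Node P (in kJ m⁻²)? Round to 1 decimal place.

2248.6 kJ m⁻²

Via Node I: 691400 × 0.13 × 0.12 × 0.07 × 0.1 × 0.05 = 3.775044 kJ m⁻²
Via Node B: 589500 × 0.16 × 0.17 × 0.14 = 2244.816 kJ m⁻²
Total at Node P: 3.775044 + 2244.816 = 2248.591044 kJ m⁻²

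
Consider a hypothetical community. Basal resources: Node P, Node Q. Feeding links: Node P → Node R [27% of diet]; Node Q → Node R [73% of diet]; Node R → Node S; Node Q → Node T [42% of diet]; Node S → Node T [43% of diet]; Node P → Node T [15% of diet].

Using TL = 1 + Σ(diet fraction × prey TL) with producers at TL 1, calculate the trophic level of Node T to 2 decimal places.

Node R: 1 + (0.27×1 + 0.73×1) = 2
Node S: 1 + 2 = 3
Node T: 1 + (0.42×1 + 0.43×3 + 0.15×1) = 2.86

2.86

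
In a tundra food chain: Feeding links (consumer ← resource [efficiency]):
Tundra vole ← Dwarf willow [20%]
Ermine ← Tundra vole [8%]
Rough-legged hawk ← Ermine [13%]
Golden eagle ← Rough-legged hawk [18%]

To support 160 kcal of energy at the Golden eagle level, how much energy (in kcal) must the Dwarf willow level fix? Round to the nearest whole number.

Cumulative transfer efficiency: 0.2 × 0.08 × 0.13 × 0.18 = 0.0003744
Dwarf willow energy = 160 / 0.0003744 = 427350 kcal

427350 kcal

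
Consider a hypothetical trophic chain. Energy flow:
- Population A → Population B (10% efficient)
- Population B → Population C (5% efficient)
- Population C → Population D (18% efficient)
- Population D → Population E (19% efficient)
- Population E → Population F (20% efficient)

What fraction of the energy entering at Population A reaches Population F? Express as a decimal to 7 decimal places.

0.0000342

Product of link efficiencies: 0.1 × 0.05 × 0.18 × 0.19 × 0.2 = 0.0000342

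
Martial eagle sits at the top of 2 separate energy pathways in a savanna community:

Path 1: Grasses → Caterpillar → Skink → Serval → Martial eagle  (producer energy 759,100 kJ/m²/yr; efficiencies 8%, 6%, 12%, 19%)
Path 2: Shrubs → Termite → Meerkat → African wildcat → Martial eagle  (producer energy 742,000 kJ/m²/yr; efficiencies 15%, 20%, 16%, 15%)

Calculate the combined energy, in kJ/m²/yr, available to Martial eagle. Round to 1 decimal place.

Path 1: 759100 × 0.08 × 0.06 × 0.12 × 0.19 = 83.075904 kJ/m²/yr
Path 2: 742000 × 0.15 × 0.2 × 0.16 × 0.15 = 534.24 kJ/m²/yr
Total at Martial eagle: 83.075904 + 534.24 = 617.315904 kJ/m²/yr

617.3 kJ/m²/yr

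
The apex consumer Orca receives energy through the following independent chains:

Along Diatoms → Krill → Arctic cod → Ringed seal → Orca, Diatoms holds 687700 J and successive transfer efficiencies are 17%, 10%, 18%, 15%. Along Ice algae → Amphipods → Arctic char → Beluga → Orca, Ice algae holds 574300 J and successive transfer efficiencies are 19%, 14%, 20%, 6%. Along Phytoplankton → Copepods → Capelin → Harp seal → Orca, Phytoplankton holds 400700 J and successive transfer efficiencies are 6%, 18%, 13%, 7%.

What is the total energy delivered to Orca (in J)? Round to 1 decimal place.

Via Diatoms: 687700 × 0.17 × 0.1 × 0.18 × 0.15 = 315.6543 J
Via Ice algae: 574300 × 0.19 × 0.14 × 0.2 × 0.06 = 183.31656 J
Via Phytoplankton: 400700 × 0.06 × 0.18 × 0.13 × 0.07 = 39.380796 J
Total at Orca: 315.6543 + 183.31656 + 39.380796 = 538.351656 J

538.4 J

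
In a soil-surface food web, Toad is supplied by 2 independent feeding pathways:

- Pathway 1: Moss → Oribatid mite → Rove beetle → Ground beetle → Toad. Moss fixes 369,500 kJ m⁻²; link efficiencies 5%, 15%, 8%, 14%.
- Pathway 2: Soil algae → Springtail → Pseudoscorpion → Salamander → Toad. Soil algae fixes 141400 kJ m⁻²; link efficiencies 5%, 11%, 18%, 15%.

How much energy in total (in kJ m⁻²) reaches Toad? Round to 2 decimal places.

52.04 kJ m⁻²

Pathway 1: 369500 × 0.05 × 0.15 × 0.08 × 0.14 = 31.038 kJ m⁻²
Pathway 2: 141400 × 0.05 × 0.11 × 0.18 × 0.15 = 20.9979 kJ m⁻²
Total at Toad: 31.038 + 20.9979 = 52.0359 kJ m⁻²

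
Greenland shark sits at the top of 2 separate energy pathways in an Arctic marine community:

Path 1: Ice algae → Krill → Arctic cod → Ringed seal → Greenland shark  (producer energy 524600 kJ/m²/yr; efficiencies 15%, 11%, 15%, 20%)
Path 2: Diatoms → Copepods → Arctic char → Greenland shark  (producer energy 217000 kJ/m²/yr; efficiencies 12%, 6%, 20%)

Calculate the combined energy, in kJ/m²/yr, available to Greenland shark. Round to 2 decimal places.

Path 1: 524600 × 0.15 × 0.11 × 0.15 × 0.2 = 259.677 kJ/m²/yr
Path 2: 217000 × 0.12 × 0.06 × 0.2 = 312.48 kJ/m²/yr
Total at Greenland shark: 259.677 + 312.48 = 572.157 kJ/m²/yr

572.16 kJ/m²/yr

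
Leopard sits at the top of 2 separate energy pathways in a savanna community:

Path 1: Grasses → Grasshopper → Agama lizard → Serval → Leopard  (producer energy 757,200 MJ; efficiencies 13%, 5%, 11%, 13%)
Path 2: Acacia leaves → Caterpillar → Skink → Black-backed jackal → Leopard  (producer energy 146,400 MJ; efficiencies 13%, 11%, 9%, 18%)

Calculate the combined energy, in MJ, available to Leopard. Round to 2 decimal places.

Path 1: 757200 × 0.13 × 0.05 × 0.11 × 0.13 = 70.38174 MJ
Path 2: 146400 × 0.13 × 0.11 × 0.09 × 0.18 = 33.915024 MJ
Total at Leopard: 70.38174 + 33.915024 = 104.296764 MJ

104.30 MJ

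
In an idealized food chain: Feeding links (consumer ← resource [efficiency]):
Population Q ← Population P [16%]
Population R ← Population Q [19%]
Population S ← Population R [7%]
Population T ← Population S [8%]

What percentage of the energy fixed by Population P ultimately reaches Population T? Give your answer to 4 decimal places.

0.0170%

Product of link efficiencies: 0.16 × 0.19 × 0.07 × 0.08 = 0.00017024
As a percentage: 0.00017024 × 100 = 0.0170%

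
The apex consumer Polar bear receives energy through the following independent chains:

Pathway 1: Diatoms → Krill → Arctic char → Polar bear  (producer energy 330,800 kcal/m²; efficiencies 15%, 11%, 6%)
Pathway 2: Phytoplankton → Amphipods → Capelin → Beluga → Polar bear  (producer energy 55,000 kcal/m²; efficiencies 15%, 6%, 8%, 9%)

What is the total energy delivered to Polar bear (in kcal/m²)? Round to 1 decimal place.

Pathway 1: 330800 × 0.15 × 0.11 × 0.06 = 327.492 kcal/m²
Pathway 2: 55000 × 0.15 × 0.06 × 0.08 × 0.09 = 3.564 kcal/m²
Total at Polar bear: 327.492 + 3.564 = 331.056 kcal/m²

331.1 kcal/m²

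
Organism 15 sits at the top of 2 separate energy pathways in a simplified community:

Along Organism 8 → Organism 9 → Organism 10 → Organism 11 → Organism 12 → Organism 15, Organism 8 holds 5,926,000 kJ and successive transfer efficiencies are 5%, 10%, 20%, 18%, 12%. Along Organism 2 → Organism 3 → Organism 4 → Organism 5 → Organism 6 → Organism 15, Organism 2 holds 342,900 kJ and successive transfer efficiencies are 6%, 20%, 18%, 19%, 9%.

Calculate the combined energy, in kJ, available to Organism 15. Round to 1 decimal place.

140.7 kJ

Via Organism 8: 5926000 × 0.05 × 0.1 × 0.2 × 0.18 × 0.12 = 128.0016 kJ
Via Organism 2: 342900 × 0.06 × 0.2 × 0.18 × 0.19 × 0.09 = 12.6653544 kJ
Total at Organism 15: 128.0016 + 12.6653544 = 140.6669544 kJ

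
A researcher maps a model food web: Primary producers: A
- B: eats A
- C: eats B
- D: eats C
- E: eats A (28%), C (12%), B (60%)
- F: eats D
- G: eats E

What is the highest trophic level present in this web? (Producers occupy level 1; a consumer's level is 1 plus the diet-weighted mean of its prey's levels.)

B: 1 + 1 = 2
C: 1 + 2 = 3
D: 1 + 3 = 4
E: 1 + (0.28×1 + 0.12×3 + 0.6×2) = 2.84
F: 1 + 4 = 5
G: 1 + 2.84 = 3.84

5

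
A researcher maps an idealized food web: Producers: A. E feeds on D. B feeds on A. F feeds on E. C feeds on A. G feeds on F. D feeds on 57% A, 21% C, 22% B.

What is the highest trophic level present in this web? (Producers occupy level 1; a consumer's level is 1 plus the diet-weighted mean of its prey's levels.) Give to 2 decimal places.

B: 1 + 1 = 2
C: 1 + 1 = 2
D: 1 + (0.57×1 + 0.21×2 + 0.22×2) = 2.43
E: 1 + 2.43 = 3.43
F: 1 + 3.43 = 4.43
G: 1 + 4.43 = 5.43

5.43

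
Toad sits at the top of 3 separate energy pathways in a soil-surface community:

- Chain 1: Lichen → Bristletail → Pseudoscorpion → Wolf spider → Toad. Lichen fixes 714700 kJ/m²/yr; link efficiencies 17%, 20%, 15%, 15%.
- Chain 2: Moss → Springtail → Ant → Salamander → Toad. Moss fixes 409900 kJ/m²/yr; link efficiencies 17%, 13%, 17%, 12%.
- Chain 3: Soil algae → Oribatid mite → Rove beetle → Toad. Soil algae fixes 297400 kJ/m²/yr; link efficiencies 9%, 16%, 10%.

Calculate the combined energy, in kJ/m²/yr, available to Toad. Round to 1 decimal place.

Chain 1: 714700 × 0.17 × 0.2 × 0.15 × 0.15 = 546.7455 kJ/m²/yr
Chain 2: 409900 × 0.17 × 0.13 × 0.17 × 0.12 = 184.799316 kJ/m²/yr
Chain 3: 297400 × 0.09 × 0.16 × 0.1 = 428.256 kJ/m²/yr
Total at Toad: 546.7455 + 184.799316 + 428.256 = 1159.800816 kJ/m²/yr

1159.8 kJ/m²/yr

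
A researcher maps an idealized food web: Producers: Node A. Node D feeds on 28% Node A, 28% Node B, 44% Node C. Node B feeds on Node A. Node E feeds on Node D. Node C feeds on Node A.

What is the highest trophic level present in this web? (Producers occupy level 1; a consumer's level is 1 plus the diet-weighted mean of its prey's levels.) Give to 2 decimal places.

3.72

Node B: 1 + 1 = 2
Node C: 1 + 1 = 2
Node D: 1 + (0.28×1 + 0.28×2 + 0.44×2) = 2.72
Node E: 1 + 2.72 = 3.72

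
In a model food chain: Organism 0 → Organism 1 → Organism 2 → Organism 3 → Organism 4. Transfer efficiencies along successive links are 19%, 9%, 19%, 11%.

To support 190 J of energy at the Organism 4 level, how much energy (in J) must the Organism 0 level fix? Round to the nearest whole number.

Cumulative transfer efficiency: 0.19 × 0.09 × 0.19 × 0.11 = 0.00035739
Organism 0 energy = 190 / 0.00035739 = 531632 J

531632 J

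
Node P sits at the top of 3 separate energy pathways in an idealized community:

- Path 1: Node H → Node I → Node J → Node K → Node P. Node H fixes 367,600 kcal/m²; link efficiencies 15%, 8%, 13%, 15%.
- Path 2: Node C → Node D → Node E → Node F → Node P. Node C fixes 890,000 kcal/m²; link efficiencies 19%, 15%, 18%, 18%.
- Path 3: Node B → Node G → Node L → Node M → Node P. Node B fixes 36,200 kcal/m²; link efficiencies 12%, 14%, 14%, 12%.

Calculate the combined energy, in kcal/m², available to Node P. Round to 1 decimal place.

918.1 kcal/m²

Path 1: 367600 × 0.15 × 0.08 × 0.13 × 0.15 = 86.0184 kcal/m²
Path 2: 890000 × 0.19 × 0.15 × 0.18 × 0.18 = 821.826 kcal/m²
Path 3: 36200 × 0.12 × 0.14 × 0.14 × 0.12 = 10.217088 kcal/m²
Total at Node P: 86.0184 + 821.826 + 10.217088 = 918.061488 kcal/m²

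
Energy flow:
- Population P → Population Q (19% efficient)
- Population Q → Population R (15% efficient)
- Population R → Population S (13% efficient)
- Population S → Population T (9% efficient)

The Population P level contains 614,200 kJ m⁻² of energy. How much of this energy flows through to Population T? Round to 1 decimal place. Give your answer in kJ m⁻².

Population Q: 614200 × 0.19 = 116698 kJ m⁻²
Population R: 116698 × 0.15 = 17504.7 kJ m⁻²
Population S: 17504.7 × 0.13 = 2275.611 kJ m⁻²
Population T: 2275.611 × 0.09 = 204.80499 kJ m⁻²

204.8 kJ m⁻²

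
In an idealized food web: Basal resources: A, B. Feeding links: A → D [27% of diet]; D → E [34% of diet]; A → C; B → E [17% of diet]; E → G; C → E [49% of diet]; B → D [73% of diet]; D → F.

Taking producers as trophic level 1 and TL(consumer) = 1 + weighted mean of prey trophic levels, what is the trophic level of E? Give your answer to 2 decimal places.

2.83

C: 1 + 1 = 2
D: 1 + (0.27×1 + 0.73×1) = 2
E: 1 + (0.49×2 + 0.34×2 + 0.17×1) = 2.83
F: 1 + 2 = 3
G: 1 + 2.83 = 3.83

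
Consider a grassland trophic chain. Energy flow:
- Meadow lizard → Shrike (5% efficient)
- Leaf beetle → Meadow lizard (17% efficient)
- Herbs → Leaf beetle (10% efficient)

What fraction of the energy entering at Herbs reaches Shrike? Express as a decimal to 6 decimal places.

0.000850

Product of link efficiencies: 0.1 × 0.17 × 0.05 = 0.00085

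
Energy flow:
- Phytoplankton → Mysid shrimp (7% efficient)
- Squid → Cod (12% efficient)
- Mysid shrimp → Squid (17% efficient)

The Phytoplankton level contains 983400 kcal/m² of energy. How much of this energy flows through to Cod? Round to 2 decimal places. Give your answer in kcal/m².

1404.30 kcal/m²

Mysid shrimp: 983400 × 0.07 = 68838 kcal/m²
Squid: 68838 × 0.17 = 11702.46 kcal/m²
Cod: 11702.46 × 0.12 = 1404.2952 kcal/m²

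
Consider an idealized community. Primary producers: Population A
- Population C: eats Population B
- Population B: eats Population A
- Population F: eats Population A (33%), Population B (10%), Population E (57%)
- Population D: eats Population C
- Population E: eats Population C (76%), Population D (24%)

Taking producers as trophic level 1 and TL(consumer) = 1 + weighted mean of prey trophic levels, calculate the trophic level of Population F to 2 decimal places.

Population B: 1 + 1 = 2
Population C: 1 + 2 = 3
Population D: 1 + 3 = 4
Population E: 1 + (0.76×3 + 0.24×4) = 4.24
Population F: 1 + (0.33×1 + 0.1×2 + 0.57×4.24) = 3.9468

3.95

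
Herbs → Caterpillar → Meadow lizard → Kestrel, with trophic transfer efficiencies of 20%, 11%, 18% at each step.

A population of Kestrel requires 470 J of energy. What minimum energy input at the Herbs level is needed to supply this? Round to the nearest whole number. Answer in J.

Cumulative transfer efficiency: 0.2 × 0.11 × 0.18 = 0.00396
Herbs energy = 470 / 0.00396 = 118687 J

118687 J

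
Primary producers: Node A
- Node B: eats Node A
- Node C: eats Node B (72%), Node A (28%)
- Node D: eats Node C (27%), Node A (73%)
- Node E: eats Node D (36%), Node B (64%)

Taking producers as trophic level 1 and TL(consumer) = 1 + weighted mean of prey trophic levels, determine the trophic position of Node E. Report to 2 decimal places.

Node B: 1 + 1 = 2
Node C: 1 + (0.72×2 + 0.28×1) = 2.72
Node D: 1 + (0.27×2.72 + 0.73×1) = 2.4644
Node E: 1 + (0.36×2.4644 + 0.64×2) = 3.167184

3.17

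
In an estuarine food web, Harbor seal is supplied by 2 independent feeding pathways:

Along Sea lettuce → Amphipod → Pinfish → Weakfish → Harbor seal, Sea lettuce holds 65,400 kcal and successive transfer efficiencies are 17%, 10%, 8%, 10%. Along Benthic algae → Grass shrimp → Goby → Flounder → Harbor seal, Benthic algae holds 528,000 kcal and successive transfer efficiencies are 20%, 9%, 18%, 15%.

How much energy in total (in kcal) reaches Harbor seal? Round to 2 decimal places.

265.50 kcal

Via Sea lettuce: 65400 × 0.17 × 0.1 × 0.08 × 0.1 = 8.8944 kcal
Via Benthic algae: 528000 × 0.2 × 0.09 × 0.18 × 0.15 = 256.608 kcal
Total at Harbor seal: 8.8944 + 256.608 = 265.5024 kcal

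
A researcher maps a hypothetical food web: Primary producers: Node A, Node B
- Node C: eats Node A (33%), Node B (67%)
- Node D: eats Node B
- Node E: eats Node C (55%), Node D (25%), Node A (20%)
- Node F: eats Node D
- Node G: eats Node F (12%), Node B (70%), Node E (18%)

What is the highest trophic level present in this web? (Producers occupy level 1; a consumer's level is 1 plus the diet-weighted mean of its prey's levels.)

Node C: 1 + (0.33×1 + 0.67×1) = 2
Node D: 1 + 1 = 2
Node E: 1 + (0.55×2 + 0.25×2 + 0.2×1) = 2.8
Node F: 1 + 2 = 3
Node G: 1 + (0.12×3 + 0.7×1 + 0.18×2.8) = 2.564

3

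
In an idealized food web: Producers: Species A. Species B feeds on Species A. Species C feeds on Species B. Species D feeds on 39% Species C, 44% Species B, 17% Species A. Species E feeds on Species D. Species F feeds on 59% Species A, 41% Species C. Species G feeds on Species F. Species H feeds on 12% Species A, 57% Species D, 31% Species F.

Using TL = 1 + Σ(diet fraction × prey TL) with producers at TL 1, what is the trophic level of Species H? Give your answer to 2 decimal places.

Species B: 1 + 1 = 2
Species C: 1 + 2 = 3
Species D: 1 + (0.39×3 + 0.44×2 + 0.17×1) = 3.22
Species E: 1 + 3.22 = 4.22
Species F: 1 + (0.59×1 + 0.41×3) = 2.82
Species G: 1 + 2.82 = 3.82
Species H: 1 + (0.12×1 + 0.57×3.22 + 0.31×2.82) = 3.8296

3.83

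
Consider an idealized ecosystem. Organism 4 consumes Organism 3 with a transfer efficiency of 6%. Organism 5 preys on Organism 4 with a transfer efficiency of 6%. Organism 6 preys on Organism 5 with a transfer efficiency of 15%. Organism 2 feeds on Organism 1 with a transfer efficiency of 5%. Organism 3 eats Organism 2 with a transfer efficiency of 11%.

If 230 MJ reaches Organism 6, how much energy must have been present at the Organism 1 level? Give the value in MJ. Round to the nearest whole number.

Cumulative transfer efficiency: 0.05 × 0.11 × 0.06 × 0.06 × 0.15 = 0.00000297
Organism 1 energy = 230 / 0.00000297 = 77441077 MJ

77441077 MJ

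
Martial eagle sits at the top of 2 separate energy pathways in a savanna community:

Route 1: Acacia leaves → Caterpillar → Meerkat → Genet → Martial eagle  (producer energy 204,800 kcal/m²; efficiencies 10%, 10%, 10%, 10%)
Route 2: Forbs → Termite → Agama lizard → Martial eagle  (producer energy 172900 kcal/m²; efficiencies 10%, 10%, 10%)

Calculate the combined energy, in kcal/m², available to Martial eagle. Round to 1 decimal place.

Route 1: 204800 × 0.1 × 0.1 × 0.1 × 0.1 = 20.48 kcal/m²
Route 2: 172900 × 0.1 × 0.1 × 0.1 = 172.9 kcal/m²
Total at Martial eagle: 20.48 + 172.9 = 193.38 kcal/m²

193.4 kcal/m²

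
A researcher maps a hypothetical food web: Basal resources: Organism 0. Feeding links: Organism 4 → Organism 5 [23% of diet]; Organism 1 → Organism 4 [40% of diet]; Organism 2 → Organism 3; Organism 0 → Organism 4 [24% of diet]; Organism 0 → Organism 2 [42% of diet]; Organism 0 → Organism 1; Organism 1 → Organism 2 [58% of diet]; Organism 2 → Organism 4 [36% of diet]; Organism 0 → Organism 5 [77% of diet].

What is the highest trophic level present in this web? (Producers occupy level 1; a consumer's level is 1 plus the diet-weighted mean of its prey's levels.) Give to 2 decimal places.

3.58

Organism 1: 1 + 1 = 2
Organism 2: 1 + (0.42×1 + 0.58×2) = 2.58
Organism 3: 1 + 2.58 = 3.58
Organism 4: 1 + (0.36×2.58 + 0.4×2 + 0.24×1) = 2.9688
Organism 5: 1 + (0.23×2.9688 + 0.77×1) = 2.452824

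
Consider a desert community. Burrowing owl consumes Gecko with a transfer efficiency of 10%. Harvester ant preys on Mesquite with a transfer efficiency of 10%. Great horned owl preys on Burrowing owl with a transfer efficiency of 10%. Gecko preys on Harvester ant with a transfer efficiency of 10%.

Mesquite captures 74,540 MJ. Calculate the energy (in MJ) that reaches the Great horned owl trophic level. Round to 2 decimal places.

7.45 MJ

Harvester ant: 74540 × 0.1 = 7454 MJ
Gecko: 7454 × 0.1 = 745.4 MJ
Burrowing owl: 745.4 × 0.1 = 74.54 MJ
Great horned owl: 74.54 × 0.1 = 7.454 MJ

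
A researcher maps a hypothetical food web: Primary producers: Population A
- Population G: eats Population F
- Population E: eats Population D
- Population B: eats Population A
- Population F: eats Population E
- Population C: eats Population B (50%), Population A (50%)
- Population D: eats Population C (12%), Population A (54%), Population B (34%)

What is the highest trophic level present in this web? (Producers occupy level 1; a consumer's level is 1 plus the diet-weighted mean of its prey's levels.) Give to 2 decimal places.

5.52

Population B: 1 + 1 = 2
Population C: 1 + (0.5×2 + 0.5×1) = 2.5
Population D: 1 + (0.12×2.5 + 0.54×1 + 0.34×2) = 2.52
Population E: 1 + 2.52 = 3.52
Population F: 1 + 3.52 = 4.52
Population G: 1 + 4.52 = 5.52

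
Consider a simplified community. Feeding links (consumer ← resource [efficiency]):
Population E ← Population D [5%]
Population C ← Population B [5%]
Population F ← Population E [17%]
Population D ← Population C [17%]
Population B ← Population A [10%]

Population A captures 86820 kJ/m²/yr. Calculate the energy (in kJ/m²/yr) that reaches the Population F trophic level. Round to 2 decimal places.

0.63 kJ/m²/yr

Population B: 86820 × 0.1 = 8682 kJ/m²/yr
Population C: 8682 × 0.05 = 434.1 kJ/m²/yr
Population D: 434.1 × 0.17 = 73.797 kJ/m²/yr
Population E: 73.797 × 0.05 = 3.68985 kJ/m²/yr
Population F: 3.68985 × 0.17 = 0.6272745 kJ/m²/yr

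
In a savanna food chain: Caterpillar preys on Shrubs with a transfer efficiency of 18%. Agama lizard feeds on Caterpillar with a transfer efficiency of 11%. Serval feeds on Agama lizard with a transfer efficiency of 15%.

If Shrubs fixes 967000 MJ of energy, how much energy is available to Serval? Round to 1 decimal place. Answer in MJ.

2872.0 MJ

Caterpillar: 967000 × 0.18 = 174060 MJ
Agama lizard: 174060 × 0.11 = 19146.6 MJ
Serval: 19146.6 × 0.15 = 2871.99 MJ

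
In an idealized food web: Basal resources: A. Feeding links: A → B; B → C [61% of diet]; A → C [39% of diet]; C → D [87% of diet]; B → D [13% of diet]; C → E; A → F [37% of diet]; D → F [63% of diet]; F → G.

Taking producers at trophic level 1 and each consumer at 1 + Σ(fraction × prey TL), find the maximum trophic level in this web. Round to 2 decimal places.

B: 1 + 1 = 2
C: 1 + (0.61×2 + 0.39×1) = 2.61
D: 1 + (0.87×2.61 + 0.13×2) = 3.5307
E: 1 + 2.61 = 3.61
F: 1 + (0.37×1 + 0.63×3.5307) = 3.594341
G: 1 + 3.594341 = 4.594341

4.59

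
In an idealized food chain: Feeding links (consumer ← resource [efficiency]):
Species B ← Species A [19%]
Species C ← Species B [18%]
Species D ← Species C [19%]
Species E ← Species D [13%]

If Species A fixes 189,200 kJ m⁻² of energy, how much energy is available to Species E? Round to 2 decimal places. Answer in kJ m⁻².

Species B: 189200 × 0.19 = 35948 kJ m⁻²
Species C: 35948 × 0.18 = 6470.64 kJ m⁻²
Species D: 6470.64 × 0.19 = 1229.4216 kJ m⁻²
Species E: 1229.4216 × 0.13 = 159.824808 kJ m⁻²

159.82 kJ m⁻²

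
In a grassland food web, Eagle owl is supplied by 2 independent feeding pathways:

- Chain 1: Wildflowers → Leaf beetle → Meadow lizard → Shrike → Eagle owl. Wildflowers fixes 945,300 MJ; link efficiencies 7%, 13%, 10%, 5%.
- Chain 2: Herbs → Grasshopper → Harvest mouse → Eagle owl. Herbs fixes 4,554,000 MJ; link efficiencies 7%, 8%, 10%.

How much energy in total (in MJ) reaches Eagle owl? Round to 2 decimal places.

Chain 1: 945300 × 0.07 × 0.13 × 0.1 × 0.05 = 43.01115 MJ
Chain 2: 4554000 × 0.07 × 0.08 × 0.1 = 2550.24 MJ
Total at Eagle owl: 43.01115 + 2550.24 = 2593.25115 MJ

2593.25 MJ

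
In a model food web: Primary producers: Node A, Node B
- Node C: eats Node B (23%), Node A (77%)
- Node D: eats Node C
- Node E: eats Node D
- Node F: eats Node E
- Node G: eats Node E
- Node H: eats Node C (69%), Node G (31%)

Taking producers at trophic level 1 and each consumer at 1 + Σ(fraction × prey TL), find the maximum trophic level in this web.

Node C: 1 + (0.23×1 + 0.77×1) = 2
Node D: 1 + 2 = 3
Node E: 1 + 3 = 4
Node F: 1 + 4 = 5
Node G: 1 + 4 = 5
Node H: 1 + (0.69×2 + 0.31×5) = 3.93

5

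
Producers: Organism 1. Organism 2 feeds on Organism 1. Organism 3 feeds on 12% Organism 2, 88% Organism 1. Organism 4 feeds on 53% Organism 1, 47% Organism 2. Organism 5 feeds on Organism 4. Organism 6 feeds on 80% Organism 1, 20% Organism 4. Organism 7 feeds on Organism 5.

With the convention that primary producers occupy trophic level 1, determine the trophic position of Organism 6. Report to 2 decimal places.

2.29

Organism 2: 1 + 1 = 2
Organism 3: 1 + (0.12×2 + 0.88×1) = 2.12
Organism 4: 1 + (0.53×1 + 0.47×2) = 2.47
Organism 5: 1 + 2.47 = 3.47
Organism 6: 1 + (0.8×1 + 0.2×2.47) = 2.294
Organism 7: 1 + 3.47 = 4.47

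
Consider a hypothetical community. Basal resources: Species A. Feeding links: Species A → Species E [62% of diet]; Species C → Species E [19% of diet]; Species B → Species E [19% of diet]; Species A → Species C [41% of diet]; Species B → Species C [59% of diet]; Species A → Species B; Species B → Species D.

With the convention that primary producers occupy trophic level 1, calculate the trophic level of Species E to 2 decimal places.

Species B: 1 + 1 = 2
Species C: 1 + (0.59×2 + 0.41×1) = 2.59
Species D: 1 + 2 = 3
Species E: 1 + (0.19×2 + 0.19×2.59 + 0.62×1) = 2.4921

2.49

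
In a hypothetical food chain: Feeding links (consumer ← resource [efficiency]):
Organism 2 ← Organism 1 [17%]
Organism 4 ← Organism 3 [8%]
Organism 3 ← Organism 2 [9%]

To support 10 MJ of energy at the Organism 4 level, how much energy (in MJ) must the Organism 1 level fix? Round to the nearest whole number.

8170 MJ

Cumulative transfer efficiency: 0.17 × 0.09 × 0.08 = 0.001224
Organism 1 energy = 10 / 0.001224 = 8170 MJ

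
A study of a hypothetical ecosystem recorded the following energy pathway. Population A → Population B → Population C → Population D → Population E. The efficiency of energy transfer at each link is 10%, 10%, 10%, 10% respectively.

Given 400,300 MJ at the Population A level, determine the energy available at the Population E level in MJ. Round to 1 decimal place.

40.0 MJ

Population B: 400300 × 0.1 = 40030 MJ
Population C: 40030 × 0.1 = 4003 MJ
Population D: 4003 × 0.1 = 400.3 MJ
Population E: 400.3 × 0.1 = 40.03 MJ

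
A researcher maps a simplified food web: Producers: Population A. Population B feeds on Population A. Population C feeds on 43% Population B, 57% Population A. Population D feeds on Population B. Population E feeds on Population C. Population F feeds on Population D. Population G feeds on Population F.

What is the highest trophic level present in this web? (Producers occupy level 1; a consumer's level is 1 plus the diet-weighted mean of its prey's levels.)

5

Population B: 1 + 1 = 2
Population C: 1 + (0.43×2 + 0.57×1) = 2.43
Population D: 1 + 2 = 3
Population E: 1 + 2.43 = 3.43
Population F: 1 + 3 = 4
Population G: 1 + 4 = 5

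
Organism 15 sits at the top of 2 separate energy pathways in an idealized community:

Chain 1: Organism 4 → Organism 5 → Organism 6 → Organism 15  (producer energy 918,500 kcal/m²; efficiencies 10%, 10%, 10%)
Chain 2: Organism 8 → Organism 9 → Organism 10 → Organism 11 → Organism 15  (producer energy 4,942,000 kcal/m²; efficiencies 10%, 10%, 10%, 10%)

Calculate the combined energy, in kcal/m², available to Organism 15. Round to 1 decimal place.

Chain 1: 918500 × 0.1 × 0.1 × 0.1 = 918.5 kcal/m²
Chain 2: 4942000 × 0.1 × 0.1 × 0.1 × 0.1 = 494.2 kcal/m²
Total at Organism 15: 918.5 + 494.2 = 1412.7 kcal/m²

1412.7 kcal/m²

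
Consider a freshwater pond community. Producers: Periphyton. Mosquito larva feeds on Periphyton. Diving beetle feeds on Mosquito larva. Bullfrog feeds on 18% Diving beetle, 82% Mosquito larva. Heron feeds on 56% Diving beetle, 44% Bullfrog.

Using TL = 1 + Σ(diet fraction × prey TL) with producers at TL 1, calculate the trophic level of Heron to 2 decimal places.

4.08

Mosquito larva: 1 + 1 = 2
Diving beetle: 1 + 2 = 3
Bullfrog: 1 + (0.18×3 + 0.82×2) = 3.18
Heron: 1 + (0.56×3 + 0.44×3.18) = 4.0792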